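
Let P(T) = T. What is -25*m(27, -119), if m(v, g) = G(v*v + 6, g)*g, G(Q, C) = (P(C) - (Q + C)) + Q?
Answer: 0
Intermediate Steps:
G(Q, C) = 0 (G(Q, C) = (C - (Q + C)) + Q = (C - (C + Q)) + Q = (C + (-C - Q)) + Q = -Q + Q = 0)
m(v, g) = 0 (m(v, g) = 0*g = 0)
-25*m(27, -119) = -25*0 = 0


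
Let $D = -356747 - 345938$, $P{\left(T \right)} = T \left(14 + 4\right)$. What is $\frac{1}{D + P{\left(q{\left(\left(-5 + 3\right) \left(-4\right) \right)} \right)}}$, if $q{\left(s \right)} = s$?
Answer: $- \frac{1}{702541} \approx -1.4234 \cdot 10^{-6}$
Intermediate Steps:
$P{\left(T \right)} = 18 T$ ($P{\left(T \right)} = T 18 = 18 T$)
$D = -702685$ ($D = -356747 - 345938 = -702685$)
$\frac{1}{D + P{\left(q{\left(\left(-5 + 3\right) \left(-4\right) \right)} \right)}} = \frac{1}{-702685 + 18 \left(-5 + 3\right) \left(-4\right)} = \frac{1}{-702685 + 18 \left(\left(-2\right) \left(-4\right)\right)} = \frac{1}{-702685 + 18 \cdot 8} = \frac{1}{-702685 + 144} = \frac{1}{-702541} = - \frac{1}{702541}$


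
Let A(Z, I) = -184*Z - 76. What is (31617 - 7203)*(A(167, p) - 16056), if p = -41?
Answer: -1144040040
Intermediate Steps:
A(Z, I) = -76 - 184*Z
(31617 - 7203)*(A(167, p) - 16056) = (31617 - 7203)*((-76 - 184*167) - 16056) = 24414*((-76 - 30728) - 16056) = 24414*(-30804 - 16056) = 24414*(-46860) = -1144040040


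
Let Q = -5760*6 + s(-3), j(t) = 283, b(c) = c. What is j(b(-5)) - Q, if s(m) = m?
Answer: 34846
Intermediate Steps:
Q = -34563 (Q = -5760*6 - 3 = -288*120 - 3 = -34560 - 3 = -34563)
j(b(-5)) - Q = 283 - 1*(-34563) = 283 + 34563 = 34846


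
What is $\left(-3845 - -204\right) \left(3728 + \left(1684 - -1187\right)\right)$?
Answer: $-24026959$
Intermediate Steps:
$\left(-3845 - -204\right) \left(3728 + \left(1684 - -1187\right)\right) = \left(-3845 + \left(-880 + 1084\right)\right) \left(3728 + \left(1684 + 1187\right)\right) = \left(-3845 + 204\right) \left(3728 + 2871\right) = \left(-3641\right) 6599 = -24026959$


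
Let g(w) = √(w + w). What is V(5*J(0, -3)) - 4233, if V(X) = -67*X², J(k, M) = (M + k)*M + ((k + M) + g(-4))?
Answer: -51133 - 40200*I*√2 ≈ -51133.0 - 56851.0*I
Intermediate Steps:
g(w) = √2*√w (g(w) = √(2*w) = √2*√w)
J(k, M) = M + k + M*(M + k) + 2*I*√2 (J(k, M) = (M + k)*M + ((k + M) + √2*√(-4)) = M*(M + k) + ((M + k) + √2*(2*I)) = M*(M + k) + ((M + k) + 2*I*√2) = M*(M + k) + (M + k + 2*I*√2) = M + k + M*(M + k) + 2*I*√2)
V(5*J(0, -3)) - 4233 = -67*25*(-3 + 0 + (-3)² - 3*0 + 2*I*√2)² - 4233 = -67*25*(-3 + 0 + 9 + 0 + 2*I*√2)² - 4233 = -67*25*(6 + 2*I*√2)² - 4233 = -67*(30 + 10*I*√2)² - 4233 = -4233 - 67*(30 + 10*I*√2)²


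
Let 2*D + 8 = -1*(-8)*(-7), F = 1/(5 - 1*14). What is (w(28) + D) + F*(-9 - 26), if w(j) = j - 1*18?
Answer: -163/9 ≈ -18.111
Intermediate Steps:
F = -1/9 (F = 1/(5 - 14) = 1/(-9) = -1/9 ≈ -0.11111)
w(j) = -18 + j (w(j) = j - 18 = -18 + j)
D = -32 (D = -4 + (-1*(-8)*(-7))/2 = -4 + (8*(-7))/2 = -4 + (1/2)*(-56) = -4 - 28 = -32)
(w(28) + D) + F*(-9 - 26) = ((-18 + 28) - 32) - (-9 - 26)/9 = (10 - 32) - 1/9*(-35) = -22 + 35/9 = -163/9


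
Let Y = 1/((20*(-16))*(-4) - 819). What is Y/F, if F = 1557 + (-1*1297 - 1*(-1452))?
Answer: 1/789232 ≈ 1.2671e-6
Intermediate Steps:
Y = 1/461 (Y = 1/(-320*(-4) - 819) = 1/(1280 - 819) = 1/461 ≈ 0.0021692)
F = 1712 (F = 1557 + (-1297 + 1452) = 1557 + 155 = 1712)
Y/F = (1/461)/1712 = (1/461)*(1/1712) = 1/789232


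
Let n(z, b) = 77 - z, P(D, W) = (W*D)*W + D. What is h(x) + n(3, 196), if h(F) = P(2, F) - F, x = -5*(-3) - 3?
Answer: 352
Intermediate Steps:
x = 12 (x = 15 - 3 = 12)
P(D, W) = D + D*W² (P(D, W) = (D*W)*W + D = D*W² + D = D + D*W²)
h(F) = 2 - F + 2*F² (h(F) = 2*(1 + F²) - F = (2 + 2*F²) - F = 2 - F + 2*F²)
h(x) + n(3, 196) = (2 - 1*12 + 2*12²) + (77 - 1*3) = (2 - 12 + 2*144) + (77 - 3) = (2 - 12 + 288) + 74 = 278 + 74 = 352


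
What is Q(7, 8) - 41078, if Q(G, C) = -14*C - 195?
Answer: -41385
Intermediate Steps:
Q(G, C) = -195 - 14*C
Q(7, 8) - 41078 = (-195 - 14*8) - 41078 = (-195 - 112) - 41078 = -307 - 41078 = -41385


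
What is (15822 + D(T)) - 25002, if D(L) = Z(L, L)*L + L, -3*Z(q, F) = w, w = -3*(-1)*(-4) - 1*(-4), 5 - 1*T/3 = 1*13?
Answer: -9268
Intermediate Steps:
T = -24 (T = 15 - 3*13 = 15 - 39 = -24)
w = -8 (w = 3*(-4) + 4 = -12 + 4 = -8)
Z(q, F) = 8/3 (Z(q, F) = -1/3*(-8) = 8/3)
D(L) = 11*L/3 (D(L) = 8*L/3 + L = 11*L/3)
(15822 + D(T)) - 25002 = (15822 + (11/3)*(-24)) - 25002 = (15822 - 88) - 25002 = 15734 - 25002 = -9268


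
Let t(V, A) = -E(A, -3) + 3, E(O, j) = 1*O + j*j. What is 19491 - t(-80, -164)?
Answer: 19333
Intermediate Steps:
E(O, j) = O + j²
t(V, A) = -6 - A (t(V, A) = -(A + (-3)²) + 3 = -(A + 9) + 3 = -(9 + A) + 3 = (-9 - A) + 3 = -6 - A)
19491 - t(-80, -164) = 19491 - (-6 - 1*(-164)) = 19491 - (-6 + 164) = 19491 - 1*158 = 19491 - 158 = 19333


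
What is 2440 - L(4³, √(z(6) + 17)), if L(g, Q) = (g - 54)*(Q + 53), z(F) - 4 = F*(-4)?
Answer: 1910 - 10*I*√3 ≈ 1910.0 - 17.32*I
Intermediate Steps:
z(F) = 4 - 4*F (z(F) = 4 + F*(-4) = 4 - 4*F)
L(g, Q) = (-54 + g)*(53 + Q)
2440 - L(4³, √(z(6) + 17)) = 2440 - (-2862 - 54*√((4 - 4*6) + 17) + 53*4³ + √((4 - 4*6) + 17)*4³) = 2440 - (-2862 - 54*√((4 - 24) + 17) + 53*64 + √((4 - 24) + 17)*64) = 2440 - (-2862 - 54*√(-20 + 17) + 3392 + √(-20 + 17)*64) = 2440 - (-2862 - 54*I*√3 + 3392 + √(-3)*64) = 2440 - (-2862 - 54*I*√3 + 3392 + (I*√3)*64) = 2440 - (-2862 - 54*I*√3 + 3392 + 64*I*√3) = 2440 - (530 + 10*I*√3) = 2440 + (-530 - 10*I*√3) = 1910 - 10*I*√3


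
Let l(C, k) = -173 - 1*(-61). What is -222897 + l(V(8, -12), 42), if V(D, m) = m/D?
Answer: -223009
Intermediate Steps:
l(C, k) = -112 (l(C, k) = -173 + 61 = -112)
-222897 + l(V(8, -12), 42) = -222897 - 112 = -223009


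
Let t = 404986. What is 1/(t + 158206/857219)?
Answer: 857219/347161852140 ≈ 2.4692e-6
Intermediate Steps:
1/(t + 158206/857219) = 1/(404986 + 158206/857219) = 1/(347161852140/857219) = 857219/347161852140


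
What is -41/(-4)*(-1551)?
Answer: -63591/4 ≈ -15898.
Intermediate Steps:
-41/(-4)*(-1551) = -41*(-1)/4*(-1551) = -1*(-41/4)*(-1551) = (41/4)*(-1551) = -63591/4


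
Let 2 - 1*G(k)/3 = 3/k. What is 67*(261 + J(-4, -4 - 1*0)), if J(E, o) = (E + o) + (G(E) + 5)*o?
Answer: 13400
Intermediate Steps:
G(k) = 6 - 9/k
J(E, o) = E + o + o*(11 - 9/E) (J(E, o) = (E + o) + ((6 - 9/E) + 5)*o = (E + o) + (11 - 9/E)*o = (E + o) + o*(11 - 9/E) = E + o + o*(11 - 9/E))
67*(261 + J(-4, -4 - 1*0)) = 67*(261 + (-4 + 12*(-4 - 1*0) - 9*(-4 - 1*0)/(-4))) = 67*(261 + (-4 + 12*(-4 + 0) - 9*(-4 + 0)*(-¼))) = 67*(261 + (-4 + 12*(-4) - 9*(-4)*(-¼))) = 67*(261 + (-4 - 48 - 9)) = 67*(261 - 61) = 67*200 = 13400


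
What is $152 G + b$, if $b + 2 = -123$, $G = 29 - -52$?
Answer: $12187$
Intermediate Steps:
$G = 81$ ($G = 29 + 52 = 81$)
$b = -125$ ($b = -2 - 123 = -125$)
$152 G + b = 152 \cdot 81 - 125 = 12312 - 125 = 12187$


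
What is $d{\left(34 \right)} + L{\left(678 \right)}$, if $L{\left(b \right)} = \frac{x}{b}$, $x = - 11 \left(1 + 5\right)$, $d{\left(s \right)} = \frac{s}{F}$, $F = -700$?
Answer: $- \frac{5771}{39550} \approx -0.14592$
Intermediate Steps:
$d{\left(s \right)} = - \frac{s}{700}$ ($d{\left(s \right)} = \frac{s}{-700} = s \left(- \frac{1}{700}\right) = - \frac{s}{700}$)
$x = -66$ ($x = \left(-11\right) 6 = -66$)
$L{\left(b \right)} = - \frac{66}{b}$
$d{\left(34 \right)} + L{\left(678 \right)} = \left(- \frac{1}{700}\right) 34 - \frac{66}{678} = - \frac{17}{350} - \frac{11}{113} = - \frac{5771}{39550}$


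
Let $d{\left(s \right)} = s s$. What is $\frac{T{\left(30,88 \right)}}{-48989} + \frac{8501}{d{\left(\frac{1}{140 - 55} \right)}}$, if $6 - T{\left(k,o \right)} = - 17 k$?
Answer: $\frac{3008890907509}{48989} \approx 6.142 \cdot 10^{7}$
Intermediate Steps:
$T{\left(k,o \right)} = 6 + 17 k$ ($T{\left(k,o \right)} = 6 - - 17 k = 6 + 17 k$)
$d{\left(s \right)} = s^{2}$
$\frac{T{\left(30,88 \right)}}{-48989} + \frac{8501}{d{\left(\frac{1}{140 - 55} \right)}} = \frac{6 + 17 \cdot 30}{-48989} + \frac{8501}{\left(\frac{1}{140 - 55}\right)^{2}} = \left(6 + 510\right) \left(- \frac{1}{48989}\right) + \frac{8501}{\left(\frac{1}{85}\right)^{2}} = 516 \left(- \frac{1}{48989}\right) + \frac{8501}{\left(\frac{1}{85}\right)^{2}} = - \frac{516}{48989} + 8501 \frac{1}{\frac{1}{7225}} = - \frac{516}{48989} + 8501 \cdot 7225 = - \frac{516}{48989} + 61419725 = \frac{3008890907509}{48989}$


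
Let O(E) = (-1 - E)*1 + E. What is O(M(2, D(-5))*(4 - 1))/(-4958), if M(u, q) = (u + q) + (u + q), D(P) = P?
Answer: 1/4958 ≈ 0.00020169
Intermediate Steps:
M(u, q) = 2*q + 2*u (M(u, q) = (q + u) + (q + u) = 2*q + 2*u)
O(E) = -1 (O(E) = (-1 - E) + E = -1)
O(M(2, D(-5))*(4 - 1))/(-4958) = -1/(-4958) = -1*(-1/4958) = 1/4958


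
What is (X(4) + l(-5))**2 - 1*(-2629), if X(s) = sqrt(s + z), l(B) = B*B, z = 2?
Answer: 3260 + 50*sqrt(6) ≈ 3382.5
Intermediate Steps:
l(B) = B**2
X(s) = sqrt(2 + s) (X(s) = sqrt(s + 2) = sqrt(2 + s))
(X(4) + l(-5))**2 - 1*(-2629) = (sqrt(2 + 4) + (-5)**2)**2 - 1*(-2629) = (sqrt(6) + 25)**2 + 2629 = (25 + sqrt(6))**2 + 2629 = 2629 + (25 + sqrt(6))**2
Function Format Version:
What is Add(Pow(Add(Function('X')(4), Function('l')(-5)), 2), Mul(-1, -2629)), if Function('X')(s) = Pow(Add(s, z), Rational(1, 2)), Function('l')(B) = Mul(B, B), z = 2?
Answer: Add(3260, Mul(50, Pow(6, Rational(1, 2)))) ≈ 3382.5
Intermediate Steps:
Function('l')(B) = Pow(B, 2)
Function('X')(s) = Pow(Add(2, s), Rational(1, 2)) (Function('X')(s) = Pow(Add(s, 2), Rational(1, 2)) = Pow(Add(2, s), Rational(1, 2)))
Add(Pow(Add(Function('X')(4), Function('l')(-5)), 2), Mul(-1, -2629)) = Add(Pow(Add(Pow(Add(2, 4), Rational(1, 2)), Pow(-5, 2)), 2), Mul(-1, -2629)) = Add(Pow(Add(Pow(6, Rational(1, 2)), 25), 2), 2629) = Add(Pow(Add(25, Pow(6, Rational(1, 2))), 2), 2629) = Add(2629, Pow(Add(25, Pow(6, Rational(1, 2))), 2))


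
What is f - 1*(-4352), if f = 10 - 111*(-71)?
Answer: 12243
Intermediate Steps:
f = 7891 (f = 10 + 7881 = 7891)
f - 1*(-4352) = 7891 - 1*(-4352) = 7891 + 4352 = 12243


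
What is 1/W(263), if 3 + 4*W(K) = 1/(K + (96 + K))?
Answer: -2488/1865 ≈ -1.3340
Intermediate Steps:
W(K) = -3/4 + 1/(4*(96 + 2*K)) (W(K) = -3/4 + 1/(4*(K + (96 + K))) = -3/4 + 1/(4*(96 + 2*K)))
1/W(263) = 1/((-287 - 6*263)/(8*(48 + 263))) = 1/((1/8)*(-287 - 1578)/311) = 1/((1/8)*(1/311)*(-1865)) = 1/(-1865/2488) = -2488/1865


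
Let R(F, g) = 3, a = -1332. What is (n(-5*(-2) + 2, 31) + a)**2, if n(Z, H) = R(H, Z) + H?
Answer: 1684804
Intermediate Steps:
n(Z, H) = 3 + H
(n(-5*(-2) + 2, 31) + a)**2 = ((3 + 31) - 1332)**2 = (34 - 1332)**2 = (-1298)**2 = 1684804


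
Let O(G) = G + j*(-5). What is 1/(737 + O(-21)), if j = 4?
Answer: 1/696 ≈ 0.0014368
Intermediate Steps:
O(G) = -20 + G (O(G) = G + 4*(-5) = G - 20 = -20 + G)
1/(737 + O(-21)) = 1/(737 + (-20 - 21)) = 1/(737 - 41) = 1/696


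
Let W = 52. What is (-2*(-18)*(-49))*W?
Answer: -91728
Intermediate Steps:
(-2*(-18)*(-49))*W = (-2*(-18)*(-49))*52 = (36*(-49))*52 = -1764*52 = -91728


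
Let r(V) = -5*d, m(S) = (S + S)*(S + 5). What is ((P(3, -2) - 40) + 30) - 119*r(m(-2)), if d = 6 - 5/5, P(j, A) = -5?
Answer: 2960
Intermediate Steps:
d = 5 (d = 6 - 5*⅕ = 6 - 1 = 5)
m(S) = 2*S*(5 + S) (m(S) = (2*S)*(5 + S) = 2*S*(5 + S))
r(V) = -25 (r(V) = -5*5 = -25)
((P(3, -2) - 40) + 30) - 119*r(m(-2)) = ((-5 - 40) + 30) - 119*(-25) = (-45 + 30) + 2975 = -15 + 2975 = 2960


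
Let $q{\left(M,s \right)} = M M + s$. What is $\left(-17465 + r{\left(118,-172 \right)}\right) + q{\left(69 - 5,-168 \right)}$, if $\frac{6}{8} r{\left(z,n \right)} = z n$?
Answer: $- \frac{121795}{3} \approx -40598.0$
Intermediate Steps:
$q{\left(M,s \right)} = s + M^{2}$ ($q{\left(M,s \right)} = M^{2} + s = s + M^{2}$)
$r{\left(z,n \right)} = \frac{4 n z}{3}$ ($r{\left(z,n \right)} = \frac{4 z n}{3} = \frac{4 n z}{3}$)
$\left(-17465 + r{\left(118,-172 \right)}\right) + q{\left(69 - 5,-168 \right)} = \left(-17465 + \frac{4}{3} \left(-172\right) 118\right) - \left(168 - \left(69 - 5\right)^{2}\right) = \left(-17465 - \frac{81184}{3}\right) - \left(168 - \left(69 - 5\right)^{2}\right) = - \frac{133579}{3} - \left(168 - 64^{2}\right) = - \frac{133579}{3} + \left(-168 + 4096\right) = - \frac{133579}{3} + 3928 = - \frac{121795}{3}$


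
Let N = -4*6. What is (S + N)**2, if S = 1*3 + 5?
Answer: 256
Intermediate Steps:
N = -24
S = 8 (S = 3 + 5 = 8)
(S + N)**2 = (8 - 24)**2 = (-16)**2 = 256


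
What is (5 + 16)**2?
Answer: 441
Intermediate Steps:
(5 + 16)**2 = 21**2 = 441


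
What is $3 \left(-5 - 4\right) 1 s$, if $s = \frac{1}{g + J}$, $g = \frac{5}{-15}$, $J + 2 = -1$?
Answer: $\frac{81}{10} \approx 8.1$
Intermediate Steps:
$J = -3$ ($J = -2 - 1 = -3$)
$g = - \frac{1}{3}$ ($g = 5 \left(- \frac{1}{15}\right) = - \frac{1}{3} \approx -0.33333$)
$s = - \frac{3}{10}$ ($s = \frac{1}{- \frac{1}{3} - 3} = \frac{1}{- \frac{10}{3}} = - \frac{3}{10} \approx -0.3$)
$3 \left(-5 - 4\right) 1 s = 3 \left(-5 - 4\right) 1 \left(- \frac{3}{10}\right) = 3 \left(-9\right) 1 \left(- \frac{3}{10}\right) = \left(-27\right) 1 \left(- \frac{3}{10}\right) = \left(-27\right) \left(- \frac{3}{10}\right) = \frac{81}{10}$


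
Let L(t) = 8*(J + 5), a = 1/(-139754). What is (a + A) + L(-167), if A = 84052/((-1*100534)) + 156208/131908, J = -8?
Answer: -782754028207985/33094842452098 ≈ -23.652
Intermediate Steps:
a = -1/139754 ≈ -7.1554e-6
L(t) = -24 (L(t) = 8*(-8 + 5) = 8*(-3) = -24)
A = 82447926/236807837 (A = 84052/(-100534) + 156208*(1/131908) = 84052*(-1/100534) + 39052/32977 = -42026/50267 + 39052/32977 = 82447926/236807837 ≈ 0.34816)
(a + A) + L(-167) = (-1/139754 + 82447926/236807837) - 24 = 11522190642367/33094842452098 - 24 = -782754028207985/33094842452098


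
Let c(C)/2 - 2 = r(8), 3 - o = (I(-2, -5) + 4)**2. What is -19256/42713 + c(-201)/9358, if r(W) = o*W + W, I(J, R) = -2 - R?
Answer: -105390078/199854127 ≈ -0.52734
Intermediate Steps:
o = -46 (o = 3 - ((-2 - 1*(-5)) + 4)**2 = 3 - ((-2 + 5) + 4)**2 = 3 - (3 + 4)**2 = 3 - 1*7**2 = 3 - 1*49 = 3 - 49 = -46)
r(W) = -45*W (r(W) = -46*W + W = -45*W)
c(C) = -716 (c(C) = 4 + 2*(-45*8) = 4 + 2*(-360) = 4 - 720 = -716)
-19256/42713 + c(-201)/9358 = -19256/42713 - 716/9358 = -19256*1/42713 - 716*1/9358 = -19256/42713 - 358/4679 = -105390078/199854127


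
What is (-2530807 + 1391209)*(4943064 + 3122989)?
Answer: -9192057866694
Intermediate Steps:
(-2530807 + 1391209)*(4943064 + 3122989) = -1139598*8066053 = -9192057866694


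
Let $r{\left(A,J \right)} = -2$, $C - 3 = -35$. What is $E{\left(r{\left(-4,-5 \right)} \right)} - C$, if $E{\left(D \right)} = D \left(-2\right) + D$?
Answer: $34$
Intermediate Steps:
$C = -32$ ($C = 3 - 35 = -32$)
$E{\left(D \right)} = - D$ ($E{\left(D \right)} = - 2 D + D = - D$)
$E{\left(r{\left(-4,-5 \right)} \right)} - C = \left(-1\right) \left(-2\right) - -32 = 2 + 32 = 34$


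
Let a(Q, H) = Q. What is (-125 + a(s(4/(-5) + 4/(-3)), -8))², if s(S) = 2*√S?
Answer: 234247/15 - 400*I*√30/3 ≈ 15616.0 - 730.3*I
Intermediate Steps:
(-125 + a(s(4/(-5) + 4/(-3)), -8))² = (-125 + 2*√(4/(-5) + 4/(-3)))² = (-125 + 2*√(4*(-⅕) + 4*(-⅓)))² = (-125 + 2*√(-⅘ - 4/3))² = (-125 + 2*√(-32/15))² = (-125 + 2*(4*I*√30/15))² = (-125 + 8*I*√30/15)²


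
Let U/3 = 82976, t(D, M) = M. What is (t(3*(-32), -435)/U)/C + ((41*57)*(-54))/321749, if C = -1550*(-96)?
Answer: -10052549339071/25629547223040 ≈ -0.39222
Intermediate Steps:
C = 148800
U = 248928 (U = 3*82976 = 248928)
(t(3*(-32), -435)/U)/C + ((41*57)*(-54))/321749 = -435/248928/148800 + ((41*57)*(-54))/321749 = -435*1/248928*(1/148800) + (2337*(-54))*(1/321749) = -145/82976*1/148800 - 126198*1/321749 = -29/2469365760 - 126198/321749 = -10052549339071/25629547223040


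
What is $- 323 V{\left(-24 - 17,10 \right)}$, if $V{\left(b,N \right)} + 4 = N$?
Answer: $-1938$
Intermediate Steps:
$V{\left(b,N \right)} = -4 + N$
$- 323 V{\left(-24 - 17,10 \right)} = - 323 \left(-4 + 10\right) = \left(-323\right) 6 = -1938$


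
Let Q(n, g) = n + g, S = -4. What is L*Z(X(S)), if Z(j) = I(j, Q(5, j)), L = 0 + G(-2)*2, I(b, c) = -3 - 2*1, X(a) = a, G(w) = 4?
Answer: -40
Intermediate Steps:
Q(n, g) = g + n
I(b, c) = -5 (I(b, c) = -3 - 2 = -5)
L = 8 (L = 0 + 4*2 = 0 + 8 = 8)
Z(j) = -5
L*Z(X(S)) = 8*(-5) = -40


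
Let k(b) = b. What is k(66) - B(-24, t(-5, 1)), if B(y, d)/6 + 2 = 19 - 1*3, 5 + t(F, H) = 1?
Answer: -18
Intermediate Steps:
t(F, H) = -4 (t(F, H) = -5 + 1 = -4)
B(y, d) = 84 (B(y, d) = -12 + 6*(19 - 1*3) = -12 + 6*(19 - 3) = -12 + 6*16 = -12 + 96 = 84)
k(66) - B(-24, t(-5, 1)) = 66 - 1*84 = 66 - 84 = -18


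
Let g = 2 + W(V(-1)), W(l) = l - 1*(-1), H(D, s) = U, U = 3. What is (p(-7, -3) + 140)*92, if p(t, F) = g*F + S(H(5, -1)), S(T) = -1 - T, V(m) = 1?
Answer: 11408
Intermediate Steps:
H(D, s) = 3
W(l) = 1 + l (W(l) = l + 1 = 1 + l)
g = 4 (g = 2 + (1 + 1) = 2 + 2 = 4)
p(t, F) = -4 + 4*F (p(t, F) = 4*F + (-1 - 1*3) = 4*F + (-1 - 3) = 4*F - 4 = -4 + 4*F)
(p(-7, -3) + 140)*92 = ((-4 + 4*(-3)) + 140)*92 = ((-4 - 12) + 140)*92 = (-16 + 140)*92 = 124*92 = 11408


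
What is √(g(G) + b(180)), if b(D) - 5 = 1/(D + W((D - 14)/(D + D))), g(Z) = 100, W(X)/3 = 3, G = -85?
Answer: √416766/63 ≈ 10.247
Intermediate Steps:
W(X) = 9 (W(X) = 3*3 = 9)
b(D) = 5 + 1/(9 + D) (b(D) = 5 + 1/(D + 9) = 5 + 1/(9 + D))
√(g(G) + b(180)) = √(100 + (46 + 5*180)/(9 + 180)) = √(100 + (46 + 900)/189) = √(100 + (1/189)*946) = √(100 + 946/189) = √(19846/189) = √416766/63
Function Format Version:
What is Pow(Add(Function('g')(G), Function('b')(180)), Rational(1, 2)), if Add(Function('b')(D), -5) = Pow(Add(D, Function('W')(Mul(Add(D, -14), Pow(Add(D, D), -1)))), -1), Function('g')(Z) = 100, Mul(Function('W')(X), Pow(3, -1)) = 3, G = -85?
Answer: Mul(Rational(1, 63), Pow(416766, Rational(1, 2))) ≈ 10.247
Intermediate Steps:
Function('W')(X) = 9 (Function('W')(X) = Mul(3, 3) = 9)
Function('b')(D) = Add(5, Pow(Add(9, D), -1)) (Function('b')(D) = Add(5, Pow(Add(D, 9), -1)) = Add(5, Pow(Add(9, D), -1)))
Pow(Add(Function('g')(G), Function('b')(180)), Rational(1, 2)) = Pow(Add(100, Mul(Pow(Add(9, 180), -1), Add(46, Mul(5, 180)))), Rational(1, 2)) = Pow(Add(100, Mul(Pow(189, -1), Add(46, 900))), Rational(1, 2)) = Pow(Add(100, Mul(Rational(1, 189), 946)), Rational(1, 2)) = Pow(Add(100, Rational(946, 189)), Rational(1, 2)) = Pow(Rational(19846, 189), Rational(1, 2)) = Mul(Rational(1, 63), Pow(416766, Rational(1, 2)))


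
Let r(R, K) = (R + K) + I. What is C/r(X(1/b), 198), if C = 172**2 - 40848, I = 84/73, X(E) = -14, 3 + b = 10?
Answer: -205568/3379 ≈ -60.837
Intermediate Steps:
b = 7 (b = -3 + 10 = 7)
I = 84/73 (I = 84*(1/73) = 84/73 ≈ 1.1507)
r(R, K) = 84/73 + K + R (r(R, K) = (R + K) + 84/73 = (K + R) + 84/73 = 84/73 + K + R)
C = -11264 (C = 29584 - 40848 = -11264)
C/r(X(1/b), 198) = -11264/(84/73 + 198 - 14) = -11264/13516/73 = -11264*73/13516 = -205568/3379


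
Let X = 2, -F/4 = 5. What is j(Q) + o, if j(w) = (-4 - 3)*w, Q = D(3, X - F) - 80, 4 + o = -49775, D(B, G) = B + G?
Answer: -49394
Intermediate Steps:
F = -20 (F = -4*5 = -20)
o = -49779 (o = -4 - 49775 = -49779)
Q = -55 (Q = (3 + (2 - 1*(-20))) - 80 = (3 + (2 + 20)) - 80 = (3 + 22) - 80 = 25 - 80 = -55)
j(w) = -7*w
j(Q) + o = -7*(-55) - 49779 = 385 - 49779 = -49394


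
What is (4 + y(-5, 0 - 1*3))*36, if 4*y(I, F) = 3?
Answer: 171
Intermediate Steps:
y(I, F) = ¾ (y(I, F) = (¼)*3 = ¾)
(4 + y(-5, 0 - 1*3))*36 = (4 + ¾)*36 = (19/4)*36 = 171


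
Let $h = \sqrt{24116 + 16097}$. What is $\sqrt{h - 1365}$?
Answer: $\sqrt{-1365 + \sqrt{40213}} \approx 34.124 i$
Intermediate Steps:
$h = \sqrt{40213} \approx 200.53$
$\sqrt{h - 1365} = \sqrt{\sqrt{40213} - 1365} = \sqrt{-1365 + \sqrt{40213}}$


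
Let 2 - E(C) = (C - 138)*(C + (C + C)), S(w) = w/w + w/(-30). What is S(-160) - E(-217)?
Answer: 693328/3 ≈ 2.3111e+5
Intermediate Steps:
S(w) = 1 - w/30 (S(w) = 1 + w*(-1/30) = 1 - w/30)
E(C) = 2 - 3*C*(-138 + C) (E(C) = 2 - (C - 138)*(C + (C + C)) = 2 - (-138 + C)*(C + 2*C) = 2 - (-138 + C)*3*C = 2 - 3*C*(-138 + C))
S(-160) - E(-217) = (1 - 1/30*(-160)) - (2 - 3*(-217)**2 + 414*(-217)) = (1 + 16/3) - (2 - 3*47089 - 89838) = 19/3 - (2 - 141267 - 89838) = 19/3 - 1*(-231103) = 19/3 + 231103 = 693328/3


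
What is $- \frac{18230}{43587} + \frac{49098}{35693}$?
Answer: $\frac{212764448}{222250113} \approx 0.95732$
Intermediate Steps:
$- \frac{18230}{43587} + \frac{49098}{35693} = \left(-18230\right) \frac{1}{43587} + 49098 \cdot \frac{1}{35693} = - \frac{18230}{43587} + \frac{7014}{5099} = \frac{212764448}{222250113}$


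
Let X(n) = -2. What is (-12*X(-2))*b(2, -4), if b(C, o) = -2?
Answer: -48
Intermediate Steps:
(-12*X(-2))*b(2, -4) = -12*(-2)*(-2) = 24*(-2) = -48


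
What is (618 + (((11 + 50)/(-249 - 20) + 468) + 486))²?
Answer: 178765759249/72361 ≈ 2.4705e+6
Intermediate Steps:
(618 + (((11 + 50)/(-249 - 20) + 468) + 486))² = (618 + ((61/(-269) + 468) + 486))² = (618 + ((61*(-1/269) + 468) + 486))² = (618 + ((-61/269 + 468) + 486))² = (618 + (125831/269 + 486))² = (618 + 256565/269)² = (422807/269)² = 178765759249/72361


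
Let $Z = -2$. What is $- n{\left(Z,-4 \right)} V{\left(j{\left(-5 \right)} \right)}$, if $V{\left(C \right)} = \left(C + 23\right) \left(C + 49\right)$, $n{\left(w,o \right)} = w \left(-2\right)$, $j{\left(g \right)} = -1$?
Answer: $-4224$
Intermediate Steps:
$n{\left(w,o \right)} = - 2 w$
$V{\left(C \right)} = \left(23 + C\right) \left(49 + C\right)$
$- n{\left(Z,-4 \right)} V{\left(j{\left(-5 \right)} \right)} = - \left(-2\right) \left(-2\right) \left(1127 + \left(-1\right)^{2} + 72 \left(-1\right)\right) = - 4 \left(1127 + 1 - 72\right) = - 4 \cdot 1056 = \left(-1\right) 4224 = -4224$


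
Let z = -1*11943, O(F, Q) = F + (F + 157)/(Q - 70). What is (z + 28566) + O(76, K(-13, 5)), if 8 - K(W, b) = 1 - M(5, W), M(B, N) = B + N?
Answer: 1185396/71 ≈ 16696.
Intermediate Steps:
K(W, b) = 12 + W (K(W, b) = 8 - (1 - (5 + W)) = 8 - (1 + (-5 - W)) = 8 - (-4 - W) = 8 + (4 + W) = 12 + W)
O(F, Q) = F + (157 + F)/(-70 + Q)
z = -11943
(z + 28566) + O(76, K(-13, 5)) = (-11943 + 28566) + (157 - 69*76 + 76*(12 - 13))/(-70 + (12 - 13)) = 16623 + (157 - 5244 + 76*(-1))/(-70 - 1) = 16623 + (157 - 5244 - 76)/(-71) = 16623 - 1/71*(-5163) = 16623 + 5163/71 = 1185396/71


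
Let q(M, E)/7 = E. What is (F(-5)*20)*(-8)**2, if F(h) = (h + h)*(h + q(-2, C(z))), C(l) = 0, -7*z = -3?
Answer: 64000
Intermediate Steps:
z = 3/7 (z = -1/7*(-3) = 3/7 ≈ 0.42857)
q(M, E) = 7*E
F(h) = 2*h**2 (F(h) = (h + h)*(h + 7*0) = (2*h)*(h + 0) = (2*h)*h = 2*h**2)
(F(-5)*20)*(-8)**2 = ((2*(-5)**2)*20)*(-8)**2 = ((2*25)*20)*64 = (50*20)*64 = 1000*64 = 64000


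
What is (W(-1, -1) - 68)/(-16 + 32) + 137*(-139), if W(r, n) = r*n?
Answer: -304755/16 ≈ -19047.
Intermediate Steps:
W(r, n) = n*r
(W(-1, -1) - 68)/(-16 + 32) + 137*(-139) = (-1*(-1) - 68)/(-16 + 32) + 137*(-139) = (1 - 68)/16 - 19043 = -67*1/16 - 19043 = -67/16 - 19043 = -304755/16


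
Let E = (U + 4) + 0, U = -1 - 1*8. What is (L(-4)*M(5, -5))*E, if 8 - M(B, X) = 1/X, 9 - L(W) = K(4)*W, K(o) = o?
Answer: -1025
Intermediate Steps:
U = -9 (U = -1 - 8 = -9)
L(W) = 9 - 4*W
M(B, X) = 8 - 1/X
E = -5 (E = (-9 + 4) + 0 = -5 + 0 = -5)
(L(-4)*M(5, -5))*E = ((9 - 4*(-4))*(8 - 1/(-5)))*(-5) = ((9 + 16)*(8 - 1*(-⅕)))*(-5) = (25*(8 + ⅕))*(-5) = (25*(41/5))*(-5) = 205*(-5) = -1025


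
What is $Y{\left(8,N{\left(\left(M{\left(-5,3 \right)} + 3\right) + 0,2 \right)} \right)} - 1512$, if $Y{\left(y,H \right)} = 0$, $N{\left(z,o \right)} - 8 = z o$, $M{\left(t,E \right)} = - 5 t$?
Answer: $-1512$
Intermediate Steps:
$N{\left(z,o \right)} = 8 + o z$ ($N{\left(z,o \right)} = 8 + z o = 8 + o z$)
$Y{\left(8,N{\left(\left(M{\left(-5,3 \right)} + 3\right) + 0,2 \right)} \right)} - 1512 = 0 - 1512 = -1512$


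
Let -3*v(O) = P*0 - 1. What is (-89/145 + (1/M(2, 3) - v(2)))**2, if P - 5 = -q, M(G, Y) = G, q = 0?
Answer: 151321/756900 ≈ 0.19992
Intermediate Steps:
P = 5 (P = 5 - 1*0 = 5 + 0 = 5)
v(O) = 1/3 (v(O) = -(5*0 - 1)/3 = -(0 - 1)/3 = -1/3*(-1) = 1/3)
(-89/145 + (1/M(2, 3) - v(2)))**2 = (-89/145 + (1/2 - 1*1/3))**2 = (-89*1/145 + (1/2 - 1/3))**2 = (-89/145 + 1/6)**2 = (-389/870)**2 = 151321/756900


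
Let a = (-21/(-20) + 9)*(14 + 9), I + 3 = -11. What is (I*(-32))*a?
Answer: 517776/5 ≈ 1.0356e+5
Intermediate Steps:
I = -14 (I = -3 - 11 = -14)
a = 4623/20 (a = (-21*(-1/20) + 9)*23 = (21/20 + 9)*23 = (201/20)*23 = 4623/20 ≈ 231.15)
(I*(-32))*a = -14*(-32)*(4623/20) = 448*(4623/20) = 517776/5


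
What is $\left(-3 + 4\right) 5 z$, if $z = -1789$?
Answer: $-8945$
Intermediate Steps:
$\left(-3 + 4\right) 5 z = \left(-3 + 4\right) 5 \left(-1789\right) = 1 \cdot 5 \left(-1789\right) = 5 \left(-1789\right) = -8945$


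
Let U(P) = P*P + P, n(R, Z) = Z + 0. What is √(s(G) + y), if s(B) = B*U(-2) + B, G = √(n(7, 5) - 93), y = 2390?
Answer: √(2390 + 6*I*√22) ≈ 48.888 + 0.2878*I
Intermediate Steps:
n(R, Z) = Z
U(P) = P + P² (U(P) = P² + P = P + P²)
G = 2*I*√22 (G = √(5 - 93) = √(-88) = 2*I*√22 ≈ 9.3808*I)
s(B) = 3*B (s(B) = B*(-2*(1 - 2)) + B = B*(-2*(-1)) + B = B*2 + B = 2*B + B = 3*B)
√(s(G) + y) = √(3*(2*I*√22) + 2390) = √(6*I*√22 + 2390) = √(2390 + 6*I*√22)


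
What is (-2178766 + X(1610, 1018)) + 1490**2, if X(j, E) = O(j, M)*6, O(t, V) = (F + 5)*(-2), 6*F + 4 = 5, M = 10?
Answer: 41272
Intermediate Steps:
F = 1/6 (F = -2/3 + (1/6)*5 = -2/3 + 5/6 = 1/6 ≈ 0.16667)
O(t, V) = -31/3 (O(t, V) = (1/6 + 5)*(-2) = (31/6)*(-2) = -31/3)
X(j, E) = -62 (X(j, E) = -31/3*6 = -62)
(-2178766 + X(1610, 1018)) + 1490**2 = (-2178766 - 62) + 1490**2 = -2178828 + 2220100 = 41272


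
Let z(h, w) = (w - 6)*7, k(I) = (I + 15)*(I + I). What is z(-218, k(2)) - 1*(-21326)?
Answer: 21760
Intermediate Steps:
k(I) = 2*I*(15 + I) (k(I) = (15 + I)*(2*I) = 2*I*(15 + I))
z(h, w) = -42 + 7*w (z(h, w) = (-6 + w)*7 = -42 + 7*w)
z(-218, k(2)) - 1*(-21326) = (-42 + 7*(2*2*(15 + 2))) - 1*(-21326) = (-42 + 7*(2*2*17)) + 21326 = (-42 + 7*68) + 21326 = (-42 + 476) + 21326 = 434 + 21326 = 21760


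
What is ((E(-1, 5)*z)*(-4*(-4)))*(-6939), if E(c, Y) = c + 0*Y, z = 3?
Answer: 333072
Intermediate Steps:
E(c, Y) = c (E(c, Y) = c + 0 = c)
((E(-1, 5)*z)*(-4*(-4)))*(-6939) = ((-1*3)*(-4*(-4)))*(-6939) = -3*16*(-6939) = -48*(-6939) = 333072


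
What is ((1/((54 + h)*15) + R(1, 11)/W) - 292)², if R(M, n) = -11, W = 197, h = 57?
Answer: 9176792764354084/107587280025 ≈ 85296.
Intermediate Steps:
((1/((54 + h)*15) + R(1, 11)/W) - 292)² = ((1/((54 + 57)*15) - 11/197) - 292)² = (((1/15)/111 - 11*1/197) - 292)² = (((1/111)*(1/15) - 11/197) - 292)² = ((1/1665 - 11/197) - 292)² = (-18118/328005 - 292)² = (-95795578/328005)² = 9176792764354084/107587280025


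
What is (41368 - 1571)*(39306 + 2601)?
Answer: 1667772879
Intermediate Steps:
(41368 - 1571)*(39306 + 2601) = 39797*41907 = 1667772879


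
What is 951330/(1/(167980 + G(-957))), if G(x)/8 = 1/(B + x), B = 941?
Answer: 159803937735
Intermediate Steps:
G(x) = 8/(941 + x)
951330/(1/(167980 + G(-957))) = 951330/(1/(167980 + 8/(941 - 957))) = 951330/(1/(167980 + 8/(-16))) = 951330/(1/(167980 + 8*(-1/16))) = 951330/(1/(167980 - 1/2)) = 951330/(1/(335959/2)) = 951330/(2/335959) = 951330*(335959/2) = 159803937735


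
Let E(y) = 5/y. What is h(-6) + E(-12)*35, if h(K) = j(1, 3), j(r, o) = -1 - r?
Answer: -199/12 ≈ -16.583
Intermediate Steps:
h(K) = -2 (h(K) = -1 - 1*1 = -1 - 1 = -2)
h(-6) + E(-12)*35 = -2 + (5/(-12))*35 = -2 + (5*(-1/12))*35 = -2 - 5/12*35 = -2 - 175/12 = -199/12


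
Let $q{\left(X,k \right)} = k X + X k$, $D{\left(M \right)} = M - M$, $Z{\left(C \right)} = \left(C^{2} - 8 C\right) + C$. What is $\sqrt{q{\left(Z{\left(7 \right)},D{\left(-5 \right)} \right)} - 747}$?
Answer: $3 i \sqrt{83} \approx 27.331 i$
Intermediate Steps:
$Z{\left(C \right)} = C^{2} - 7 C$
$D{\left(M \right)} = 0$
$q{\left(X,k \right)} = 2 X k$ ($q{\left(X,k \right)} = X k + X k = 2 X k$)
$\sqrt{q{\left(Z{\left(7 \right)},D{\left(-5 \right)} \right)} - 747} = \sqrt{2 \cdot 7 \left(-7 + 7\right) 0 - 747} = \sqrt{2 \cdot 7 \cdot 0 \cdot 0 - 747} = \sqrt{2 \cdot 0 \cdot 0 - 747} = \sqrt{0 - 747} = \sqrt{-747} = 3 i \sqrt{83}$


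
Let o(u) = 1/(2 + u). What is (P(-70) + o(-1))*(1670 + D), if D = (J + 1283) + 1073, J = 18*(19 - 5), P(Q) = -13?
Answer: -51336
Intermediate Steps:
J = 252 (J = 18*14 = 252)
D = 2608 (D = (252 + 1283) + 1073 = 1535 + 1073 = 2608)
(P(-70) + o(-1))*(1670 + D) = (-13 + 1/(2 - 1))*(1670 + 2608) = (-13 + 1/1)*4278 = (-13 + 1)*4278 = -12*4278 = -51336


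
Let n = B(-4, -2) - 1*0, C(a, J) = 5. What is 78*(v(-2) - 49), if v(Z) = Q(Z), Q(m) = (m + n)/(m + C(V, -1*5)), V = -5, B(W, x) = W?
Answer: -3978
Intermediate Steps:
n = -4 (n = -4 - 1*0 = -4 + 0 = -4)
Q(m) = (-4 + m)/(5 + m) (Q(m) = (m - 4)/(m + 5) = (-4 + m)/(5 + m))
v(Z) = (-4 + Z)/(5 + Z)
78*(v(-2) - 49) = 78*((-4 - 2)/(5 - 2) - 49) = 78*(-6/3 - 49) = 78*((1/3)*(-6) - 49) = 78*(-2 - 49) = 78*(-51) = -3978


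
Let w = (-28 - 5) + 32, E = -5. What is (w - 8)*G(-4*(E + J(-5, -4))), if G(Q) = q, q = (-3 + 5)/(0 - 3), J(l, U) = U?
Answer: 6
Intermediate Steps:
w = -1 (w = -33 + 32 = -1)
q = -⅔ (q = 2/(-3) = 2*(-⅓) = -⅔ ≈ -0.66667)
G(Q) = -⅔
(w - 8)*G(-4*(E + J(-5, -4))) = (-1 - 8)*(-⅔) = -9*(-⅔) = 6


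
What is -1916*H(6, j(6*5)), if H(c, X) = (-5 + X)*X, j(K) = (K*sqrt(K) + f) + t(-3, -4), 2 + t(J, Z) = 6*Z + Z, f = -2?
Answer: -54000544 + 3966120*sqrt(30) ≈ -3.2277e+7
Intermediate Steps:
t(J, Z) = -2 + 7*Z (t(J, Z) = -2 + (6*Z + Z) = -2 + 7*Z)
j(K) = -32 + K**(3/2) (j(K) = (K*sqrt(K) - 2) + (-2 + 7*(-4)) = (K**(3/2) - 2) + (-2 - 28) = (-2 + K**(3/2)) - 30 = -32 + K**(3/2))
H(c, X) = X*(-5 + X)
-1916*H(6, j(6*5)) = -1916*(-32 + (6*5)**(3/2))*(-5 + (-32 + (6*5)**(3/2))) = -1916*(-32 + 30**(3/2))*(-5 + (-32 + 30**(3/2))) = -1916*(-32 + 30*sqrt(30))*(-5 + (-32 + 30*sqrt(30))) = -1916*(-32 + 30*sqrt(30))*(-37 + 30*sqrt(30)) = -1916*(-37 + 30*sqrt(30))*(-32 + 30*sqrt(30))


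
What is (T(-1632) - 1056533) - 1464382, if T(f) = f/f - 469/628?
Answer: -1583134461/628 ≈ -2.5209e+6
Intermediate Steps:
T(f) = 159/628 (T(f) = 1 - 469*1/628 = 1 - 469/628 = 159/628)
(T(-1632) - 1056533) - 1464382 = (159/628 - 1056533) - 1464382 = -663502565/628 - 1464382 = -1583134461/628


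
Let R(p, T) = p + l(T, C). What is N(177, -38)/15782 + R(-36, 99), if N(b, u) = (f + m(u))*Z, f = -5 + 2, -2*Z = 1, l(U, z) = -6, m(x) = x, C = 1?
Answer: -1325647/31564 ≈ -41.999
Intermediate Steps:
Z = -½ (Z = -½*1 = -½ ≈ -0.50000)
f = -3
R(p, T) = -6 + p (R(p, T) = p - 6 = -6 + p)
N(b, u) = 3/2 - u/2 (N(b, u) = (-3 + u)*(-½) = 3/2 - u/2)
N(177, -38)/15782 + R(-36, 99) = (3/2 - ½*(-38))/15782 + (-6 - 36) = (3/2 + 19)*(1/15782) - 42 = (41/2)*(1/15782) - 42 = 41/31564 - 42 = -1325647/31564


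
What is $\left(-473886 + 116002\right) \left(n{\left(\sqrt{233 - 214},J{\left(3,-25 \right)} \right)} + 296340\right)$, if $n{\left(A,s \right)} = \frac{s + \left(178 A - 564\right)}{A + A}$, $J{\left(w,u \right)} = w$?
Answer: $-106087196236 + 5283498 \sqrt{19} \approx -1.0606 \cdot 10^{11}$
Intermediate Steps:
$n{\left(A,s \right)} = \frac{-564 + s + 178 A}{2 A}$ ($n{\left(A,s \right)} = \frac{s + \left(-564 + 178 A\right)}{2 A} = \left(-564 + s + 178 A\right) \frac{1}{2 A} = \frac{-564 + s + 178 A}{2 A}$)
$\left(-473886 + 116002\right) \left(n{\left(\sqrt{233 - 214},J{\left(3,-25 \right)} \right)} + 296340\right) = \left(-473886 + 116002\right) \left(\frac{-564 + 3 + 178 \sqrt{233 - 214}}{2 \sqrt{233 - 214}} + 296340\right) = - 357884 \left(\frac{-564 + 3 + 178 \sqrt{19}}{2 \sqrt{19}} + 296340\right) = - 357884 \left(\frac{\frac{\sqrt{19}}{19} \left(-561 + 178 \sqrt{19}\right)}{2} + 296340\right) = - 357884 \left(\frac{\sqrt{19} \left(-561 + 178 \sqrt{19}\right)}{38} + 296340\right) = - 357884 \left(296340 + \frac{\sqrt{19} \left(-561 + 178 \sqrt{19}\right)}{38}\right) = -106055344560 - 9418 \sqrt{19} \left(-561 + 178 \sqrt{19}\right)$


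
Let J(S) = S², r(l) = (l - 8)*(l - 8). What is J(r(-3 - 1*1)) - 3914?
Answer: 16822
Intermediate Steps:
r(l) = (-8 + l)² (r(l) = (-8 + l)*(-8 + l) = (-8 + l)²)
J(r(-3 - 1*1)) - 3914 = ((-8 + (-3 - 1*1))²)² - 3914 = ((-8 + (-3 - 1))²)² - 3914 = ((-8 - 4)²)² - 3914 = ((-12)²)² - 3914 = 144² - 3914 = 20736 - 3914 = 16822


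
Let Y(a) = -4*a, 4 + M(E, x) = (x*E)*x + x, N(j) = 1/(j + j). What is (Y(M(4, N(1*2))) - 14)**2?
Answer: 0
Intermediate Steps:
N(j) = 1/(2*j)
M(E, x) = -4 + x + E*x**2 (M(E, x) = -4 + ((x*E)*x + x) = -4 + ((E*x)*x + x) = -4 + (E*x**2 + x) = -4 + (x + E*x**2) = -4 + x + E*x**2)
(Y(M(4, N(1*2))) - 14)**2 = (-4*(-4 + 1/(2*((1*2))) + 4*(1/(2*((1*2))))**2) - 14)**2 = (-4*(-4 + (1/2)/2 + 4*((1/2)/2)**2) - 14)**2 = (-4*(-4 + (1/2)*(1/2) + 4*((1/2)*(1/2))**2) - 14)**2 = (-4*(-4 + 1/4 + 4*(1/4)**2) - 14)**2 = (-4*(-4 + 1/4 + 4*(1/16)) - 14)**2 = (-4*(-4 + 1/4 + 1/4) - 14)**2 = (-4*(-7/2) - 14)**2 = (14 - 14)**2 = 0**2 = 0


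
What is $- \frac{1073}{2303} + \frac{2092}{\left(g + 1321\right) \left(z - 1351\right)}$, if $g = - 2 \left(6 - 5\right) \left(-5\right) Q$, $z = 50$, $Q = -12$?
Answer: $- \frac{1681381449}{3598439803} \approx -0.46725$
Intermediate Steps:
$g = -120$ ($g = - 2 \left(6 - 5\right) \left(-5\right) \left(-12\right) = - 2 \cdot 1 \left(-5\right) \left(-12\right) = \left(-2\right) \left(-5\right) \left(-12\right) = 10 \left(-12\right) = -120$)
$- \frac{1073}{2303} + \frac{2092}{\left(g + 1321\right) \left(z - 1351\right)} = - \frac{1073}{2303} + \frac{2092}{\left(-120 + 1321\right) \left(50 - 1351\right)} = \left(-1073\right) \frac{1}{2303} + \frac{2092}{1201 \left(50 - 1351\right)} = - \frac{1073}{2303} + \frac{2092}{1201 \left(50 - 1351\right)} = - \frac{1073}{2303} + \frac{2092}{1201 \left(-1301\right)} = - \frac{1073}{2303} + \frac{2092}{-1562501} = - \frac{1073}{2303} + 2092 \left(- \frac{1}{1562501}\right) = - \frac{1073}{2303} - \frac{2092}{1562501} = - \frac{1681381449}{3598439803}$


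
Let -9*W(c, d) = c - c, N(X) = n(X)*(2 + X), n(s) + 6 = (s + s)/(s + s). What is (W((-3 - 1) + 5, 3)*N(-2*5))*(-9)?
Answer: 0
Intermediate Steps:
n(s) = -5 (n(s) = -6 + (s + s)/(s + s) = -6 + (2*s)/((2*s)) = -6 + (2*s)*(1/(2*s)) = -6 + 1 = -5)
N(X) = -10 - 5*X (N(X) = -5*(2 + X) = -10 - 5*X)
W(c, d) = 0 (W(c, d) = -(c - c)/9 = -⅑*0 = 0)
(W((-3 - 1) + 5, 3)*N(-2*5))*(-9) = (0*(-10 - (-10)*5))*(-9) = (0*(-10 - 5*(-10)))*(-9) = (0*(-10 + 50))*(-9) = (0*40)*(-9) = 0*(-9) = 0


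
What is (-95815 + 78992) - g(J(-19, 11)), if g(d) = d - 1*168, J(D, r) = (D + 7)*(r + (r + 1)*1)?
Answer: -16379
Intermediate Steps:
J(D, r) = (1 + 2*r)*(7 + D) (J(D, r) = (7 + D)*(r + (1 + r)*1) = (7 + D)*(r + (1 + r)) = (7 + D)*(1 + 2*r) = (1 + 2*r)*(7 + D))
g(d) = -168 + d (g(d) = d - 168 = -168 + d)
(-95815 + 78992) - g(J(-19, 11)) = (-95815 + 78992) - (-168 + (7 - 19 + 14*11 + 2*(-19)*11)) = -16823 - (-168 + (7 - 19 + 154 - 418)) = -16823 - (-168 - 276) = -16823 - 1*(-444) = -16823 + 444 = -16379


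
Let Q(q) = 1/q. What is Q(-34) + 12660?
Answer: 430439/34 ≈ 12660.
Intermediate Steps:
Q(-34) + 12660 = 1/(-34) + 12660 = -1/34 + 12660 = 430439/34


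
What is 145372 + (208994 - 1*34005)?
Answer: 320361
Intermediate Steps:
145372 + (208994 - 1*34005) = 145372 + (208994 - 34005) = 145372 + 174989 = 320361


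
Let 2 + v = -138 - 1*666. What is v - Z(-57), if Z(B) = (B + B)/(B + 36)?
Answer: -5680/7 ≈ -811.43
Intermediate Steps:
Z(B) = 2*B/(36 + B) (Z(B) = (2*B)/(36 + B) = 2*B/(36 + B))
v = -806 (v = -2 + (-138 - 1*666) = -2 + (-138 - 666) = -2 - 804 = -806)
v - Z(-57) = -806 - 2*(-57)/(36 - 57) = -806 - 2*(-57)/(-21) = -806 - 2*(-57)*(-1)/21 = -806 - 1*38/7 = -806 - 38/7 = -5680/7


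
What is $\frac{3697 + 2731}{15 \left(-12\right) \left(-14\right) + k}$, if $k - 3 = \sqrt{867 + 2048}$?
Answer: $\frac{8108922}{3181307} - \frac{3214 \sqrt{2915}}{3181307} \approx 2.4944$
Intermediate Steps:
$k = 3 + \sqrt{2915}$ ($k = 3 + \sqrt{867 + 2048} = 3 + \sqrt{2915} \approx 56.991$)
$\frac{3697 + 2731}{15 \left(-12\right) \left(-14\right) + k} = \frac{3697 + 2731}{15 \left(-12\right) \left(-14\right) + \left(3 + \sqrt{2915}\right)} = \frac{6428}{\left(-180\right) \left(-14\right) + \left(3 + \sqrt{2915}\right)} = \frac{6428}{2520 + \left(3 + \sqrt{2915}\right)} = \frac{6428}{2523 + \sqrt{2915}}$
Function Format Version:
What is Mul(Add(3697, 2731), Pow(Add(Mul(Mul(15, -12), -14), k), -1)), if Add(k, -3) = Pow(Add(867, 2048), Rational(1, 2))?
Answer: Add(Rational(8108922, 3181307), Mul(Rational(-3214, 3181307), Pow(2915, Rational(1, 2)))) ≈ 2.4944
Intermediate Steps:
k = Add(3, Pow(2915, Rational(1, 2))) (k = Add(3, Pow(Add(867, 2048), Rational(1, 2))) = Add(3, Pow(2915, Rational(1, 2))) ≈ 56.991)
Mul(Add(3697, 2731), Pow(Add(Mul(Mul(15, -12), -14), k), -1)) = Mul(Add(3697, 2731), Pow(Add(Mul(Mul(15, -12), -14), Add(3, Pow(2915, Rational(1, 2)))), -1)) = Mul(6428, Pow(Add(Mul(-180, -14), Add(3, Pow(2915, Rational(1, 2)))), -1)) = Mul(6428, Pow(Add(2520, Add(3, Pow(2915, Rational(1, 2)))), -1)) = Mul(6428, Pow(Add(2523, Pow(2915, Rational(1, 2))), -1))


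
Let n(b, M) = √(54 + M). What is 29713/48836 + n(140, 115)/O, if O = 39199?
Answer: 1165354755/1914322364 ≈ 0.60876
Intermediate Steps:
29713/48836 + n(140, 115)/O = 29713/48836 + √(54 + 115)/39199 = 29713*(1/48836) + √169*(1/39199) = 29713/48836 + 13*(1/39199) = 29713/48836 + 13/39199 = 1165354755/1914322364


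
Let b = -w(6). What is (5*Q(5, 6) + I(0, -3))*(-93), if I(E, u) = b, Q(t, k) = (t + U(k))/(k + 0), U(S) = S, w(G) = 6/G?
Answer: -1519/2 ≈ -759.50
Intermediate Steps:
Q(t, k) = (k + t)/k (Q(t, k) = (t + k)/(k + 0) = (k + t)/k)
b = -1 (b = -6/6 = -1*1 = -1)
I(E, u) = -1
(5*Q(5, 6) + I(0, -3))*(-93) = (5*((6 + 5)/6) - 1)*(-93) = (5*((⅙)*11) - 1)*(-93) = (5*(11/6) - 1)*(-93) = (55/6 - 1)*(-93) = (49/6)*(-93) = -1519/2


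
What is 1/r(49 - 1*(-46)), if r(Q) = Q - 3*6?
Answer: 1/77 ≈ 0.012987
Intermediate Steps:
r(Q) = -18 + Q (r(Q) = Q - 18 = -18 + Q)
1/r(49 - 1*(-46)) = 1/(-18 + (49 - 1*(-46))) = 1/(-18 + (49 + 46)) = 1/(-18 + 95) = 1/77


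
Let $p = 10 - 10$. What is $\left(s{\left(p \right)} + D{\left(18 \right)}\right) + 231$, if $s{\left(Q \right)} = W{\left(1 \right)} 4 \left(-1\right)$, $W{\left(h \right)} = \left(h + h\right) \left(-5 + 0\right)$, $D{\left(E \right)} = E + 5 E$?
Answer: $379$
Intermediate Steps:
$D{\left(E \right)} = 6 E$
$p = 0$ ($p = 10 - 10 = 0$)
$W{\left(h \right)} = - 10 h$ ($W{\left(h \right)} = 2 h \left(-5\right) = - 10 h$)
$s{\left(Q \right)} = 40$ ($s{\left(Q \right)} = \left(-10\right) 1 \cdot 4 \left(-1\right) = \left(-10\right) 4 \left(-1\right) = \left(-40\right) \left(-1\right) = 40$)
$\left(s{\left(p \right)} + D{\left(18 \right)}\right) + 231 = \left(40 + 6 \cdot 18\right) + 231 = \left(40 + 108\right) + 231 = 148 + 231 = 379$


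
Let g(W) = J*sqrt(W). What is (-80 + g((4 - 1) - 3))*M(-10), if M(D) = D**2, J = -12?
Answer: -8000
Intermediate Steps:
g(W) = -12*sqrt(W)
(-80 + g((4 - 1) - 3))*M(-10) = (-80 - 12*sqrt((4 - 1) - 3))*(-10)**2 = (-80 - 12*sqrt(3 - 3))*100 = (-80 - 12*sqrt(0))*100 = (-80 - 12*0)*100 = (-80 + 0)*100 = -80*100 = -8000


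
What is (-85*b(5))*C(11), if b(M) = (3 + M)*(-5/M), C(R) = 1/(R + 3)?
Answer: 340/7 ≈ 48.571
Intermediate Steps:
C(R) = 1/(3 + R)
b(M) = -5*(3 + M)/M
(-85*b(5))*C(11) = (-85*(-5 - 15/5))/(3 + 11) = -85*(-5 - 15*⅕)/14 = -85*(-5 - 3)*(1/14) = -85*(-8)*(1/14) = 680*(1/14) = 340/7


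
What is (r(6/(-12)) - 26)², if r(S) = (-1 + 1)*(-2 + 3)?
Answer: 676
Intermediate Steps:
r(S) = 0 (r(S) = 0*1 = 0)
(r(6/(-12)) - 26)² = (0 - 26)² = (-26)² = 676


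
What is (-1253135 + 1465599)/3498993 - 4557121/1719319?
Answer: -15580041087137/6015885145767 ≈ -2.5898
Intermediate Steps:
(-1253135 + 1465599)/3498993 - 4557121/1719319 = 212464*(1/3498993) - 4557121*1/1719319 = 212464/3498993 - 4557121/1719319 = -15580041087137/6015885145767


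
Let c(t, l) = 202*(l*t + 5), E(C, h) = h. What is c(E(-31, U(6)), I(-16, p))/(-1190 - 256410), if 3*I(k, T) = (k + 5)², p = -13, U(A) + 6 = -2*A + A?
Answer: 48379/128800 ≈ 0.37561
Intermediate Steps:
U(A) = -6 - A (U(A) = -6 + (-2*A + A) = -6 - A)
I(k, T) = (5 + k)²/3 (I(k, T) = (k + 5)²/3 = (5 + k)²/3)
c(t, l) = 1010 + 202*l*t (c(t, l) = 202*(5 + l*t) = 1010 + 202*l*t)
c(E(-31, U(6)), I(-16, p))/(-1190 - 256410) = (1010 + 202*((5 - 16)²/3)*(-6 - 1*6))/(-1190 - 256410) = (1010 + 202*((⅓)*(-11)²)*(-6 - 6))/(-257600) = (1010 + 202*((⅓)*121)*(-12))*(-1/257600) = (1010 + 202*(121/3)*(-12))*(-1/257600) = (1010 - 97768)*(-1/257600) = -96758*(-1/257600) = 48379/128800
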